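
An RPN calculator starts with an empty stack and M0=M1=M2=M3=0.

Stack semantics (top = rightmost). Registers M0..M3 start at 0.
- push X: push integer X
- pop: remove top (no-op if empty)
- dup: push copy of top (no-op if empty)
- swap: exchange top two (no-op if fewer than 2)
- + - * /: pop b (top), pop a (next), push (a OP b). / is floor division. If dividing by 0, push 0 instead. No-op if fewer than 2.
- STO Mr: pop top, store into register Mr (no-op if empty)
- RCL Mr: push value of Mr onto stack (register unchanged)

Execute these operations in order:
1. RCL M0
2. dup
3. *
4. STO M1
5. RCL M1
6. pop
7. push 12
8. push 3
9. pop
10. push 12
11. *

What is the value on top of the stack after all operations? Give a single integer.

Answer: 144

Derivation:
After op 1 (RCL M0): stack=[0] mem=[0,0,0,0]
After op 2 (dup): stack=[0,0] mem=[0,0,0,0]
After op 3 (*): stack=[0] mem=[0,0,0,0]
After op 4 (STO M1): stack=[empty] mem=[0,0,0,0]
After op 5 (RCL M1): stack=[0] mem=[0,0,0,0]
After op 6 (pop): stack=[empty] mem=[0,0,0,0]
After op 7 (push 12): stack=[12] mem=[0,0,0,0]
After op 8 (push 3): stack=[12,3] mem=[0,0,0,0]
After op 9 (pop): stack=[12] mem=[0,0,0,0]
After op 10 (push 12): stack=[12,12] mem=[0,0,0,0]
After op 11 (*): stack=[144] mem=[0,0,0,0]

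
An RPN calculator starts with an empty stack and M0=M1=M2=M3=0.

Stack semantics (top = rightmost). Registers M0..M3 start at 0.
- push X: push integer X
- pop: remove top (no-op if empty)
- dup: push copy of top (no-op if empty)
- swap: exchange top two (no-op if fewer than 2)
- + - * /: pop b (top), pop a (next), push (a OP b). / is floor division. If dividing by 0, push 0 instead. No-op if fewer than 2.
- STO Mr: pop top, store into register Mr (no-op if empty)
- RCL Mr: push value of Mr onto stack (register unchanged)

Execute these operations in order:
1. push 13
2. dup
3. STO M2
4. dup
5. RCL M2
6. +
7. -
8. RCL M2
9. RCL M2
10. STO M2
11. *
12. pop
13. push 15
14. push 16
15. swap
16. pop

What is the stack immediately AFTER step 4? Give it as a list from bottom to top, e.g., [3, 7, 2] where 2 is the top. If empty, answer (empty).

After op 1 (push 13): stack=[13] mem=[0,0,0,0]
After op 2 (dup): stack=[13,13] mem=[0,0,0,0]
After op 3 (STO M2): stack=[13] mem=[0,0,13,0]
After op 4 (dup): stack=[13,13] mem=[0,0,13,0]

[13, 13]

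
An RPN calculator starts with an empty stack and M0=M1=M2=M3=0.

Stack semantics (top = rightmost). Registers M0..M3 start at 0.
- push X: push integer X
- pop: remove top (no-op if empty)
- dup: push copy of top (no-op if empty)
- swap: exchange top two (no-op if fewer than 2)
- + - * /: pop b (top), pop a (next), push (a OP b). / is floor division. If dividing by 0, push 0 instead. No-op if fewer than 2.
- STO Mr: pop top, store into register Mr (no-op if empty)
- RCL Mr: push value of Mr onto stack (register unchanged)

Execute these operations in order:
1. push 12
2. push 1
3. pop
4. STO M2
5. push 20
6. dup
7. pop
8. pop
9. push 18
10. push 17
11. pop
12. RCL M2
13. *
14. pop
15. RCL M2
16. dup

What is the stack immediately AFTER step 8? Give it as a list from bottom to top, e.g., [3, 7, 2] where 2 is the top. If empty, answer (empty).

After op 1 (push 12): stack=[12] mem=[0,0,0,0]
After op 2 (push 1): stack=[12,1] mem=[0,0,0,0]
After op 3 (pop): stack=[12] mem=[0,0,0,0]
After op 4 (STO M2): stack=[empty] mem=[0,0,12,0]
After op 5 (push 20): stack=[20] mem=[0,0,12,0]
After op 6 (dup): stack=[20,20] mem=[0,0,12,0]
After op 7 (pop): stack=[20] mem=[0,0,12,0]
After op 8 (pop): stack=[empty] mem=[0,0,12,0]

(empty)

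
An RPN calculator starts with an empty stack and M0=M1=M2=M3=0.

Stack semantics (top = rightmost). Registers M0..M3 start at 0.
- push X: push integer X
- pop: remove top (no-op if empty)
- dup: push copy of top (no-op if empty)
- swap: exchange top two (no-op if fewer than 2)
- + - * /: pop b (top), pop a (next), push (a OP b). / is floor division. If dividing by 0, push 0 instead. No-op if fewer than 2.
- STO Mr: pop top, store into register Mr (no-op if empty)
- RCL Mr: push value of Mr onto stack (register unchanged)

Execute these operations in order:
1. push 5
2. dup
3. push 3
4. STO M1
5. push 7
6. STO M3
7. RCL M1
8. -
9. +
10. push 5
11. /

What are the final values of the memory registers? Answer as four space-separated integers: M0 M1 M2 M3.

Answer: 0 3 0 7

Derivation:
After op 1 (push 5): stack=[5] mem=[0,0,0,0]
After op 2 (dup): stack=[5,5] mem=[0,0,0,0]
After op 3 (push 3): stack=[5,5,3] mem=[0,0,0,0]
After op 4 (STO M1): stack=[5,5] mem=[0,3,0,0]
After op 5 (push 7): stack=[5,5,7] mem=[0,3,0,0]
After op 6 (STO M3): stack=[5,5] mem=[0,3,0,7]
After op 7 (RCL M1): stack=[5,5,3] mem=[0,3,0,7]
After op 8 (-): stack=[5,2] mem=[0,3,0,7]
After op 9 (+): stack=[7] mem=[0,3,0,7]
After op 10 (push 5): stack=[7,5] mem=[0,3,0,7]
After op 11 (/): stack=[1] mem=[0,3,0,7]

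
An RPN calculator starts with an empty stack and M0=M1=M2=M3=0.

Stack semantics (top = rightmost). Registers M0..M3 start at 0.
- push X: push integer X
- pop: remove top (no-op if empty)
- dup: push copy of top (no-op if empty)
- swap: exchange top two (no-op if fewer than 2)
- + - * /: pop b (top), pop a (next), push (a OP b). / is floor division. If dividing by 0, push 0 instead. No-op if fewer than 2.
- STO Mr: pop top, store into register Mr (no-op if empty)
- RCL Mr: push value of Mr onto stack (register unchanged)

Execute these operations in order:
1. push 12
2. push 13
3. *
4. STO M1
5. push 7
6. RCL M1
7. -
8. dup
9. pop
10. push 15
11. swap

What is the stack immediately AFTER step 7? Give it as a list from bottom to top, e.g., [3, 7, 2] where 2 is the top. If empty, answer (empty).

After op 1 (push 12): stack=[12] mem=[0,0,0,0]
After op 2 (push 13): stack=[12,13] mem=[0,0,0,0]
After op 3 (*): stack=[156] mem=[0,0,0,0]
After op 4 (STO M1): stack=[empty] mem=[0,156,0,0]
After op 5 (push 7): stack=[7] mem=[0,156,0,0]
After op 6 (RCL M1): stack=[7,156] mem=[0,156,0,0]
After op 7 (-): stack=[-149] mem=[0,156,0,0]

[-149]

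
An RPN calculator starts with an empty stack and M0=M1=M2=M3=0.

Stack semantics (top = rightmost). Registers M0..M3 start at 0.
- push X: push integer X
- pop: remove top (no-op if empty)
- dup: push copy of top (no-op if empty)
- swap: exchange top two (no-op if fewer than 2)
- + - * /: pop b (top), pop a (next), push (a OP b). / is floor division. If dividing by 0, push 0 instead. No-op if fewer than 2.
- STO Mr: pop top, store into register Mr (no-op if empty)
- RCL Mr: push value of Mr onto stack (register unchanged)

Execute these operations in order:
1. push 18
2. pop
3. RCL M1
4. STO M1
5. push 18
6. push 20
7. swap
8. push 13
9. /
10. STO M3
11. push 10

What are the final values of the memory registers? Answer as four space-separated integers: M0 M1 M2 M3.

After op 1 (push 18): stack=[18] mem=[0,0,0,0]
After op 2 (pop): stack=[empty] mem=[0,0,0,0]
After op 3 (RCL M1): stack=[0] mem=[0,0,0,0]
After op 4 (STO M1): stack=[empty] mem=[0,0,0,0]
After op 5 (push 18): stack=[18] mem=[0,0,0,0]
After op 6 (push 20): stack=[18,20] mem=[0,0,0,0]
After op 7 (swap): stack=[20,18] mem=[0,0,0,0]
After op 8 (push 13): stack=[20,18,13] mem=[0,0,0,0]
After op 9 (/): stack=[20,1] mem=[0,0,0,0]
After op 10 (STO M3): stack=[20] mem=[0,0,0,1]
After op 11 (push 10): stack=[20,10] mem=[0,0,0,1]

Answer: 0 0 0 1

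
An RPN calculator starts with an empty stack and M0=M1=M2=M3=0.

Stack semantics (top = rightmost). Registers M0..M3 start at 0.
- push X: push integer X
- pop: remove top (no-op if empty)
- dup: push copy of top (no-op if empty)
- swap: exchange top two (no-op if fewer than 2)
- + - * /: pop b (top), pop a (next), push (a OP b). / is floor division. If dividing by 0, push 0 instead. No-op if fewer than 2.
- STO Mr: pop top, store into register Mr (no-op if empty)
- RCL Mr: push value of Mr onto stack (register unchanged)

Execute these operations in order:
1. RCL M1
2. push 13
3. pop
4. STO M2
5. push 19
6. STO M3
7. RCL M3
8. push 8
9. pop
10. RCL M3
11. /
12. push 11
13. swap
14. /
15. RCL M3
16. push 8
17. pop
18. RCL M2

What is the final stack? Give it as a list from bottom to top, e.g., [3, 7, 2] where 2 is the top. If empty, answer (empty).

After op 1 (RCL M1): stack=[0] mem=[0,0,0,0]
After op 2 (push 13): stack=[0,13] mem=[0,0,0,0]
After op 3 (pop): stack=[0] mem=[0,0,0,0]
After op 4 (STO M2): stack=[empty] mem=[0,0,0,0]
After op 5 (push 19): stack=[19] mem=[0,0,0,0]
After op 6 (STO M3): stack=[empty] mem=[0,0,0,19]
After op 7 (RCL M3): stack=[19] mem=[0,0,0,19]
After op 8 (push 8): stack=[19,8] mem=[0,0,0,19]
After op 9 (pop): stack=[19] mem=[0,0,0,19]
After op 10 (RCL M3): stack=[19,19] mem=[0,0,0,19]
After op 11 (/): stack=[1] mem=[0,0,0,19]
After op 12 (push 11): stack=[1,11] mem=[0,0,0,19]
After op 13 (swap): stack=[11,1] mem=[0,0,0,19]
After op 14 (/): stack=[11] mem=[0,0,0,19]
After op 15 (RCL M3): stack=[11,19] mem=[0,0,0,19]
After op 16 (push 8): stack=[11,19,8] mem=[0,0,0,19]
After op 17 (pop): stack=[11,19] mem=[0,0,0,19]
After op 18 (RCL M2): stack=[11,19,0] mem=[0,0,0,19]

Answer: [11, 19, 0]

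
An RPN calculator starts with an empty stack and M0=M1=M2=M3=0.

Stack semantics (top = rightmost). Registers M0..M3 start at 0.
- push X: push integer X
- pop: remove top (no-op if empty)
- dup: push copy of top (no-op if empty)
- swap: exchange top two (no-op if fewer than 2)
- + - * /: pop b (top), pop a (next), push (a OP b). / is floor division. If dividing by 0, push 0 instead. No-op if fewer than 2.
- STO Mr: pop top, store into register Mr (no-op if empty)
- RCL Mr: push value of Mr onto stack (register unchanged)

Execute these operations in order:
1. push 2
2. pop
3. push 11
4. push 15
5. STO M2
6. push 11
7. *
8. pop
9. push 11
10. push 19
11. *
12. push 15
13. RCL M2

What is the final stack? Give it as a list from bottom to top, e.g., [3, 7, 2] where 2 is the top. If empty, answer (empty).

Answer: [209, 15, 15]

Derivation:
After op 1 (push 2): stack=[2] mem=[0,0,0,0]
After op 2 (pop): stack=[empty] mem=[0,0,0,0]
After op 3 (push 11): stack=[11] mem=[0,0,0,0]
After op 4 (push 15): stack=[11,15] mem=[0,0,0,0]
After op 5 (STO M2): stack=[11] mem=[0,0,15,0]
After op 6 (push 11): stack=[11,11] mem=[0,0,15,0]
After op 7 (*): stack=[121] mem=[0,0,15,0]
After op 8 (pop): stack=[empty] mem=[0,0,15,0]
After op 9 (push 11): stack=[11] mem=[0,0,15,0]
After op 10 (push 19): stack=[11,19] mem=[0,0,15,0]
After op 11 (*): stack=[209] mem=[0,0,15,0]
After op 12 (push 15): stack=[209,15] mem=[0,0,15,0]
After op 13 (RCL M2): stack=[209,15,15] mem=[0,0,15,0]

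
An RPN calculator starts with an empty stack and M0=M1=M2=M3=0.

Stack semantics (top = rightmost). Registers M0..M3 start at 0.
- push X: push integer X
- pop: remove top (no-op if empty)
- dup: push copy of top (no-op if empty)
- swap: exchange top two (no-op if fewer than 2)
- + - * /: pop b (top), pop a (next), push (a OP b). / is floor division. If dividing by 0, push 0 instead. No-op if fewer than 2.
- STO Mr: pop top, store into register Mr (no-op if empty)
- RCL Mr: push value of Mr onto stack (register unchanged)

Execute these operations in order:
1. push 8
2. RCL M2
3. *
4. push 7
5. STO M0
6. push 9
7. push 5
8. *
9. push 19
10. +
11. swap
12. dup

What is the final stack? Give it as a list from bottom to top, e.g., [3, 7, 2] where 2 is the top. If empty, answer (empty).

After op 1 (push 8): stack=[8] mem=[0,0,0,0]
After op 2 (RCL M2): stack=[8,0] mem=[0,0,0,0]
After op 3 (*): stack=[0] mem=[0,0,0,0]
After op 4 (push 7): stack=[0,7] mem=[0,0,0,0]
After op 5 (STO M0): stack=[0] mem=[7,0,0,0]
After op 6 (push 9): stack=[0,9] mem=[7,0,0,0]
After op 7 (push 5): stack=[0,9,5] mem=[7,0,0,0]
After op 8 (*): stack=[0,45] mem=[7,0,0,0]
After op 9 (push 19): stack=[0,45,19] mem=[7,0,0,0]
After op 10 (+): stack=[0,64] mem=[7,0,0,0]
After op 11 (swap): stack=[64,0] mem=[7,0,0,0]
After op 12 (dup): stack=[64,0,0] mem=[7,0,0,0]

Answer: [64, 0, 0]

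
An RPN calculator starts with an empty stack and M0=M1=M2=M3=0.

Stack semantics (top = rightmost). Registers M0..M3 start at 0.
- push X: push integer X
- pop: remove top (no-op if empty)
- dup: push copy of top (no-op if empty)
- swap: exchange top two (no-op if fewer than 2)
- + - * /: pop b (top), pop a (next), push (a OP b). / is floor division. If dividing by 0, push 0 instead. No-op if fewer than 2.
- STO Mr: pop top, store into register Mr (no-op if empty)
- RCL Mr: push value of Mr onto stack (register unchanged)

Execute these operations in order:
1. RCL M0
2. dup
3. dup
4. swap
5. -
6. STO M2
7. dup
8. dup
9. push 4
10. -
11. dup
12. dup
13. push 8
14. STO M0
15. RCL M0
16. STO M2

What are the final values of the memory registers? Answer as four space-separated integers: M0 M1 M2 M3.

Answer: 8 0 8 0

Derivation:
After op 1 (RCL M0): stack=[0] mem=[0,0,0,0]
After op 2 (dup): stack=[0,0] mem=[0,0,0,0]
After op 3 (dup): stack=[0,0,0] mem=[0,0,0,0]
After op 4 (swap): stack=[0,0,0] mem=[0,0,0,0]
After op 5 (-): stack=[0,0] mem=[0,0,0,0]
After op 6 (STO M2): stack=[0] mem=[0,0,0,0]
After op 7 (dup): stack=[0,0] mem=[0,0,0,0]
After op 8 (dup): stack=[0,0,0] mem=[0,0,0,0]
After op 9 (push 4): stack=[0,0,0,4] mem=[0,0,0,0]
After op 10 (-): stack=[0,0,-4] mem=[0,0,0,0]
After op 11 (dup): stack=[0,0,-4,-4] mem=[0,0,0,0]
After op 12 (dup): stack=[0,0,-4,-4,-4] mem=[0,0,0,0]
After op 13 (push 8): stack=[0,0,-4,-4,-4,8] mem=[0,0,0,0]
After op 14 (STO M0): stack=[0,0,-4,-4,-4] mem=[8,0,0,0]
After op 15 (RCL M0): stack=[0,0,-4,-4,-4,8] mem=[8,0,0,0]
After op 16 (STO M2): stack=[0,0,-4,-4,-4] mem=[8,0,8,0]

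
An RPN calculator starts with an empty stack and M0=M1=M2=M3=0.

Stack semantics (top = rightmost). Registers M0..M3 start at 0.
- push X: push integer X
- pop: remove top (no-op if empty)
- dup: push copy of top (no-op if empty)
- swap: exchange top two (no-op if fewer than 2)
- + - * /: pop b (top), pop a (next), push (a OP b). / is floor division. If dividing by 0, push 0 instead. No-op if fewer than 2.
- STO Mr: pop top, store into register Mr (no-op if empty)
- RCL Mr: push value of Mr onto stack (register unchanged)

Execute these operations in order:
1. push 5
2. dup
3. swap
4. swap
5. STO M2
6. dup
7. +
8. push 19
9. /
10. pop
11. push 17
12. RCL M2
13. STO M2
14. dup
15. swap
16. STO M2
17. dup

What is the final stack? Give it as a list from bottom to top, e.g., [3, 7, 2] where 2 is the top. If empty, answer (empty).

After op 1 (push 5): stack=[5] mem=[0,0,0,0]
After op 2 (dup): stack=[5,5] mem=[0,0,0,0]
After op 3 (swap): stack=[5,5] mem=[0,0,0,0]
After op 4 (swap): stack=[5,5] mem=[0,0,0,0]
After op 5 (STO M2): stack=[5] mem=[0,0,5,0]
After op 6 (dup): stack=[5,5] mem=[0,0,5,0]
After op 7 (+): stack=[10] mem=[0,0,5,0]
After op 8 (push 19): stack=[10,19] mem=[0,0,5,0]
After op 9 (/): stack=[0] mem=[0,0,5,0]
After op 10 (pop): stack=[empty] mem=[0,0,5,0]
After op 11 (push 17): stack=[17] mem=[0,0,5,0]
After op 12 (RCL M2): stack=[17,5] mem=[0,0,5,0]
After op 13 (STO M2): stack=[17] mem=[0,0,5,0]
After op 14 (dup): stack=[17,17] mem=[0,0,5,0]
After op 15 (swap): stack=[17,17] mem=[0,0,5,0]
After op 16 (STO M2): stack=[17] mem=[0,0,17,0]
After op 17 (dup): stack=[17,17] mem=[0,0,17,0]

Answer: [17, 17]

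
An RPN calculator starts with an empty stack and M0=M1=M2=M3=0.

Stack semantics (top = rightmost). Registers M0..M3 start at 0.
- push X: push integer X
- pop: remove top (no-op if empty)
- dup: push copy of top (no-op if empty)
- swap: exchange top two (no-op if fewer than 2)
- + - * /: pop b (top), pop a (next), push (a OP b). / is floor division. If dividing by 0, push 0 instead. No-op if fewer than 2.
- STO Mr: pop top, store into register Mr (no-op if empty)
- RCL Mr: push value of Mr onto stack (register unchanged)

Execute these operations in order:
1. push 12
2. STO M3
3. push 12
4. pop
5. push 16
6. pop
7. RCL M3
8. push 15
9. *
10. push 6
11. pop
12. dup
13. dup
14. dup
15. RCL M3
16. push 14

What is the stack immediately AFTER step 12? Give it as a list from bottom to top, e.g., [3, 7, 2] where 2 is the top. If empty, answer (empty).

After op 1 (push 12): stack=[12] mem=[0,0,0,0]
After op 2 (STO M3): stack=[empty] mem=[0,0,0,12]
After op 3 (push 12): stack=[12] mem=[0,0,0,12]
After op 4 (pop): stack=[empty] mem=[0,0,0,12]
After op 5 (push 16): stack=[16] mem=[0,0,0,12]
After op 6 (pop): stack=[empty] mem=[0,0,0,12]
After op 7 (RCL M3): stack=[12] mem=[0,0,0,12]
After op 8 (push 15): stack=[12,15] mem=[0,0,0,12]
After op 9 (*): stack=[180] mem=[0,0,0,12]
After op 10 (push 6): stack=[180,6] mem=[0,0,0,12]
After op 11 (pop): stack=[180] mem=[0,0,0,12]
After op 12 (dup): stack=[180,180] mem=[0,0,0,12]

[180, 180]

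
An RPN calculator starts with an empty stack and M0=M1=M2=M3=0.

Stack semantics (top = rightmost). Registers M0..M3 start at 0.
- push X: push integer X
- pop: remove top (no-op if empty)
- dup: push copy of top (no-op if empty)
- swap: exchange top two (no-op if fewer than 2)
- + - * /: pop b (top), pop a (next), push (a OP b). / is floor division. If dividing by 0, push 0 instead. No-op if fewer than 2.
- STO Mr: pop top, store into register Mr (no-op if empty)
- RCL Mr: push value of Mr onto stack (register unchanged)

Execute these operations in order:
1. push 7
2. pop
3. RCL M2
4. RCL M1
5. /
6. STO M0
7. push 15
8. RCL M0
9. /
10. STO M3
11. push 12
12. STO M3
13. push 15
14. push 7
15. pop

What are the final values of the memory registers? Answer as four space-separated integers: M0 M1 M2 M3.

After op 1 (push 7): stack=[7] mem=[0,0,0,0]
After op 2 (pop): stack=[empty] mem=[0,0,0,0]
After op 3 (RCL M2): stack=[0] mem=[0,0,0,0]
After op 4 (RCL M1): stack=[0,0] mem=[0,0,0,0]
After op 5 (/): stack=[0] mem=[0,0,0,0]
After op 6 (STO M0): stack=[empty] mem=[0,0,0,0]
After op 7 (push 15): stack=[15] mem=[0,0,0,0]
After op 8 (RCL M0): stack=[15,0] mem=[0,0,0,0]
After op 9 (/): stack=[0] mem=[0,0,0,0]
After op 10 (STO M3): stack=[empty] mem=[0,0,0,0]
After op 11 (push 12): stack=[12] mem=[0,0,0,0]
After op 12 (STO M3): stack=[empty] mem=[0,0,0,12]
After op 13 (push 15): stack=[15] mem=[0,0,0,12]
After op 14 (push 7): stack=[15,7] mem=[0,0,0,12]
After op 15 (pop): stack=[15] mem=[0,0,0,12]

Answer: 0 0 0 12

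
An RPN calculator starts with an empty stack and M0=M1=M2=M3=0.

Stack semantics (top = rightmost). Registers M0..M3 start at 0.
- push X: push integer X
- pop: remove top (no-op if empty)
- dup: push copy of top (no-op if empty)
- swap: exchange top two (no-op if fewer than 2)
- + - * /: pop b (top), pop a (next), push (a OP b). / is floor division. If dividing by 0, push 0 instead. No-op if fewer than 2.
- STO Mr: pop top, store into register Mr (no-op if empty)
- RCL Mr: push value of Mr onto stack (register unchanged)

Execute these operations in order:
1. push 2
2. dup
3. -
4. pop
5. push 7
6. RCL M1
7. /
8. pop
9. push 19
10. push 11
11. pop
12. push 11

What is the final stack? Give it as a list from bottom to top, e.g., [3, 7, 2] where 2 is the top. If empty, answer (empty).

After op 1 (push 2): stack=[2] mem=[0,0,0,0]
After op 2 (dup): stack=[2,2] mem=[0,0,0,0]
After op 3 (-): stack=[0] mem=[0,0,0,0]
After op 4 (pop): stack=[empty] mem=[0,0,0,0]
After op 5 (push 7): stack=[7] mem=[0,0,0,0]
After op 6 (RCL M1): stack=[7,0] mem=[0,0,0,0]
After op 7 (/): stack=[0] mem=[0,0,0,0]
After op 8 (pop): stack=[empty] mem=[0,0,0,0]
After op 9 (push 19): stack=[19] mem=[0,0,0,0]
After op 10 (push 11): stack=[19,11] mem=[0,0,0,0]
After op 11 (pop): stack=[19] mem=[0,0,0,0]
After op 12 (push 11): stack=[19,11] mem=[0,0,0,0]

Answer: [19, 11]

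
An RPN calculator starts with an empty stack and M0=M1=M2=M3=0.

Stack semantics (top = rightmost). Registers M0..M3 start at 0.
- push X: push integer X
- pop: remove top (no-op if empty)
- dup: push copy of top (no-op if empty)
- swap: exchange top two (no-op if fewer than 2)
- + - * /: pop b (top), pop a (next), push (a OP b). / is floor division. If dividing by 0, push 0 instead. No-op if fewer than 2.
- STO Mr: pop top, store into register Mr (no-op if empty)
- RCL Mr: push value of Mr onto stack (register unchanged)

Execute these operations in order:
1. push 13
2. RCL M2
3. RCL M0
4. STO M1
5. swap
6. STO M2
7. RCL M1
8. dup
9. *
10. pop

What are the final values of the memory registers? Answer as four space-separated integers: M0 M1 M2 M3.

After op 1 (push 13): stack=[13] mem=[0,0,0,0]
After op 2 (RCL M2): stack=[13,0] mem=[0,0,0,0]
After op 3 (RCL M0): stack=[13,0,0] mem=[0,0,0,0]
After op 4 (STO M1): stack=[13,0] mem=[0,0,0,0]
After op 5 (swap): stack=[0,13] mem=[0,0,0,0]
After op 6 (STO M2): stack=[0] mem=[0,0,13,0]
After op 7 (RCL M1): stack=[0,0] mem=[0,0,13,0]
After op 8 (dup): stack=[0,0,0] mem=[0,0,13,0]
After op 9 (*): stack=[0,0] mem=[0,0,13,0]
After op 10 (pop): stack=[0] mem=[0,0,13,0]

Answer: 0 0 13 0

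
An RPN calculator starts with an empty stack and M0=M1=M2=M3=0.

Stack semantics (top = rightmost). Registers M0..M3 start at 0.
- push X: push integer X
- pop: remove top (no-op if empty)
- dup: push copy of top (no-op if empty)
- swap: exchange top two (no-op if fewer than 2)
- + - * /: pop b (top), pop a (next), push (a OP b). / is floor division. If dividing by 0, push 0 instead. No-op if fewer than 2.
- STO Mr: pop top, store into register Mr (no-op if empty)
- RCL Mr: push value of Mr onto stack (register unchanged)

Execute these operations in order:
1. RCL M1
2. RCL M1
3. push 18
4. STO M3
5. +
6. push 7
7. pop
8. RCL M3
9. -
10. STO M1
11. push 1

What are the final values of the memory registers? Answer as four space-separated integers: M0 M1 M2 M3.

After op 1 (RCL M1): stack=[0] mem=[0,0,0,0]
After op 2 (RCL M1): stack=[0,0] mem=[0,0,0,0]
After op 3 (push 18): stack=[0,0,18] mem=[0,0,0,0]
After op 4 (STO M3): stack=[0,0] mem=[0,0,0,18]
After op 5 (+): stack=[0] mem=[0,0,0,18]
After op 6 (push 7): stack=[0,7] mem=[0,0,0,18]
After op 7 (pop): stack=[0] mem=[0,0,0,18]
After op 8 (RCL M3): stack=[0,18] mem=[0,0,0,18]
After op 9 (-): stack=[-18] mem=[0,0,0,18]
After op 10 (STO M1): stack=[empty] mem=[0,-18,0,18]
After op 11 (push 1): stack=[1] mem=[0,-18,0,18]

Answer: 0 -18 0 18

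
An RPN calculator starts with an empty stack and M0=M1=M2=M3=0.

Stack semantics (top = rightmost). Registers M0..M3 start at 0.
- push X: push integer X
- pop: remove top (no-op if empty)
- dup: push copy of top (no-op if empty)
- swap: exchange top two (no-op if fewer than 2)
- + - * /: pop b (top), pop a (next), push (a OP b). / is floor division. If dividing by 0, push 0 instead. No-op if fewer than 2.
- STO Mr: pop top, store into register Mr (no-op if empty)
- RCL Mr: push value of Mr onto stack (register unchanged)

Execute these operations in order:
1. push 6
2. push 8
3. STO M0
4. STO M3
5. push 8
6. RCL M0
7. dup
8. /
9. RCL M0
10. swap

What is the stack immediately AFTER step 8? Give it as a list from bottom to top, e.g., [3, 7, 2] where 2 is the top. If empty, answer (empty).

After op 1 (push 6): stack=[6] mem=[0,0,0,0]
After op 2 (push 8): stack=[6,8] mem=[0,0,0,0]
After op 3 (STO M0): stack=[6] mem=[8,0,0,0]
After op 4 (STO M3): stack=[empty] mem=[8,0,0,6]
After op 5 (push 8): stack=[8] mem=[8,0,0,6]
After op 6 (RCL M0): stack=[8,8] mem=[8,0,0,6]
After op 7 (dup): stack=[8,8,8] mem=[8,0,0,6]
After op 8 (/): stack=[8,1] mem=[8,0,0,6]

[8, 1]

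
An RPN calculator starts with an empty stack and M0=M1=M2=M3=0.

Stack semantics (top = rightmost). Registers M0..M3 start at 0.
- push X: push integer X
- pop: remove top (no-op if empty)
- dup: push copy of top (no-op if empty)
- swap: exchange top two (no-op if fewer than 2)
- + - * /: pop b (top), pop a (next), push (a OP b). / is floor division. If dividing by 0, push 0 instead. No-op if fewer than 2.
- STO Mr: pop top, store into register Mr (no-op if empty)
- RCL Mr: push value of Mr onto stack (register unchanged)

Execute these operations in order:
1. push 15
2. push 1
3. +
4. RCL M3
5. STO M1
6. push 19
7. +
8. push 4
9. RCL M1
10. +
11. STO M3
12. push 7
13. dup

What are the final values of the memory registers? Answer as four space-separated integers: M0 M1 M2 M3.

After op 1 (push 15): stack=[15] mem=[0,0,0,0]
After op 2 (push 1): stack=[15,1] mem=[0,0,0,0]
After op 3 (+): stack=[16] mem=[0,0,0,0]
After op 4 (RCL M3): stack=[16,0] mem=[0,0,0,0]
After op 5 (STO M1): stack=[16] mem=[0,0,0,0]
After op 6 (push 19): stack=[16,19] mem=[0,0,0,0]
After op 7 (+): stack=[35] mem=[0,0,0,0]
After op 8 (push 4): stack=[35,4] mem=[0,0,0,0]
After op 9 (RCL M1): stack=[35,4,0] mem=[0,0,0,0]
After op 10 (+): stack=[35,4] mem=[0,0,0,0]
After op 11 (STO M3): stack=[35] mem=[0,0,0,4]
After op 12 (push 7): stack=[35,7] mem=[0,0,0,4]
After op 13 (dup): stack=[35,7,7] mem=[0,0,0,4]

Answer: 0 0 0 4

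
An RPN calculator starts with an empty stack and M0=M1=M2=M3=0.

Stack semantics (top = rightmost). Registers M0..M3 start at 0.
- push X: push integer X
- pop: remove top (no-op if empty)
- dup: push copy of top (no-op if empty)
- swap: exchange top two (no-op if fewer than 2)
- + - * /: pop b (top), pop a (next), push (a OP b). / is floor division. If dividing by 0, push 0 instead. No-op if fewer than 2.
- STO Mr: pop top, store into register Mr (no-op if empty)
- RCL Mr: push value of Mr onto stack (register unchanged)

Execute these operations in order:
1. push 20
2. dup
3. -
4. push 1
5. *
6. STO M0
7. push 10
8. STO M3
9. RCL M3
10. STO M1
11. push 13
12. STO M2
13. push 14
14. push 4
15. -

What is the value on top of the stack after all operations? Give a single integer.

Answer: 10

Derivation:
After op 1 (push 20): stack=[20] mem=[0,0,0,0]
After op 2 (dup): stack=[20,20] mem=[0,0,0,0]
After op 3 (-): stack=[0] mem=[0,0,0,0]
After op 4 (push 1): stack=[0,1] mem=[0,0,0,0]
After op 5 (*): stack=[0] mem=[0,0,0,0]
After op 6 (STO M0): stack=[empty] mem=[0,0,0,0]
After op 7 (push 10): stack=[10] mem=[0,0,0,0]
After op 8 (STO M3): stack=[empty] mem=[0,0,0,10]
After op 9 (RCL M3): stack=[10] mem=[0,0,0,10]
After op 10 (STO M1): stack=[empty] mem=[0,10,0,10]
After op 11 (push 13): stack=[13] mem=[0,10,0,10]
After op 12 (STO M2): stack=[empty] mem=[0,10,13,10]
After op 13 (push 14): stack=[14] mem=[0,10,13,10]
After op 14 (push 4): stack=[14,4] mem=[0,10,13,10]
After op 15 (-): stack=[10] mem=[0,10,13,10]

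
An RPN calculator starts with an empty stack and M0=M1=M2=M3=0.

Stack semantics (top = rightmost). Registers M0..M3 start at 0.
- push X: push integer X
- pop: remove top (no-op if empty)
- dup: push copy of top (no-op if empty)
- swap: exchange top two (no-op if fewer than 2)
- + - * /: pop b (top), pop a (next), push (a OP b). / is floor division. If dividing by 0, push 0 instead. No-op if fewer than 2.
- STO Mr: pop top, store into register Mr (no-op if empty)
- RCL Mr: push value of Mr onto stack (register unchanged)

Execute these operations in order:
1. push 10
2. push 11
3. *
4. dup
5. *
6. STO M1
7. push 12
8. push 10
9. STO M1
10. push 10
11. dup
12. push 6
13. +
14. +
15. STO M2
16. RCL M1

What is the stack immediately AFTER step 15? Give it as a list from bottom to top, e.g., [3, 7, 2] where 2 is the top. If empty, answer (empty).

After op 1 (push 10): stack=[10] mem=[0,0,0,0]
After op 2 (push 11): stack=[10,11] mem=[0,0,0,0]
After op 3 (*): stack=[110] mem=[0,0,0,0]
After op 4 (dup): stack=[110,110] mem=[0,0,0,0]
After op 5 (*): stack=[12100] mem=[0,0,0,0]
After op 6 (STO M1): stack=[empty] mem=[0,12100,0,0]
After op 7 (push 12): stack=[12] mem=[0,12100,0,0]
After op 8 (push 10): stack=[12,10] mem=[0,12100,0,0]
After op 9 (STO M1): stack=[12] mem=[0,10,0,0]
After op 10 (push 10): stack=[12,10] mem=[0,10,0,0]
After op 11 (dup): stack=[12,10,10] mem=[0,10,0,0]
After op 12 (push 6): stack=[12,10,10,6] mem=[0,10,0,0]
After op 13 (+): stack=[12,10,16] mem=[0,10,0,0]
After op 14 (+): stack=[12,26] mem=[0,10,0,0]
After op 15 (STO M2): stack=[12] mem=[0,10,26,0]

[12]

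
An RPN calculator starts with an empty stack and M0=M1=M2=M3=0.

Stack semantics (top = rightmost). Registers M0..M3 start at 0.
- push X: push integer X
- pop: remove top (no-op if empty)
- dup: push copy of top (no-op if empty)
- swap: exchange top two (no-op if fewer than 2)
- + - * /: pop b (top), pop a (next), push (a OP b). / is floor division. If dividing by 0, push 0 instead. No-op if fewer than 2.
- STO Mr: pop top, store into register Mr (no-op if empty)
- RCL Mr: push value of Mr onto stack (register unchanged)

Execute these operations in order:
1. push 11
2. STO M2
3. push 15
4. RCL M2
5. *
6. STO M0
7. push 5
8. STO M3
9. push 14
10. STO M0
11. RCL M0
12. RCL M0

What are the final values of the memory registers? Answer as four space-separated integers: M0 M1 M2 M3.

After op 1 (push 11): stack=[11] mem=[0,0,0,0]
After op 2 (STO M2): stack=[empty] mem=[0,0,11,0]
After op 3 (push 15): stack=[15] mem=[0,0,11,0]
After op 4 (RCL M2): stack=[15,11] mem=[0,0,11,0]
After op 5 (*): stack=[165] mem=[0,0,11,0]
After op 6 (STO M0): stack=[empty] mem=[165,0,11,0]
After op 7 (push 5): stack=[5] mem=[165,0,11,0]
After op 8 (STO M3): stack=[empty] mem=[165,0,11,5]
After op 9 (push 14): stack=[14] mem=[165,0,11,5]
After op 10 (STO M0): stack=[empty] mem=[14,0,11,5]
After op 11 (RCL M0): stack=[14] mem=[14,0,11,5]
After op 12 (RCL M0): stack=[14,14] mem=[14,0,11,5]

Answer: 14 0 11 5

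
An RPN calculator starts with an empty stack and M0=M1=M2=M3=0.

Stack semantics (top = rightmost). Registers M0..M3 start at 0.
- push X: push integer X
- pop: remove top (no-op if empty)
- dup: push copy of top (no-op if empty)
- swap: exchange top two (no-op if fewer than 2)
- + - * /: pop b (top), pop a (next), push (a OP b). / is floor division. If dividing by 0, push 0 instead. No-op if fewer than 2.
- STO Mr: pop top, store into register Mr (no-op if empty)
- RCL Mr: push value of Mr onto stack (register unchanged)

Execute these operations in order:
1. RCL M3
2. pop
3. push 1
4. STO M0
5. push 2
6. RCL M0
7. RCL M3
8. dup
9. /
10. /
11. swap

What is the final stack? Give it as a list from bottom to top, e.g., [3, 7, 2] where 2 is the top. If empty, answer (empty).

Answer: [0, 2]

Derivation:
After op 1 (RCL M3): stack=[0] mem=[0,0,0,0]
After op 2 (pop): stack=[empty] mem=[0,0,0,0]
After op 3 (push 1): stack=[1] mem=[0,0,0,0]
After op 4 (STO M0): stack=[empty] mem=[1,0,0,0]
After op 5 (push 2): stack=[2] mem=[1,0,0,0]
After op 6 (RCL M0): stack=[2,1] mem=[1,0,0,0]
After op 7 (RCL M3): stack=[2,1,0] mem=[1,0,0,0]
After op 8 (dup): stack=[2,1,0,0] mem=[1,0,0,0]
After op 9 (/): stack=[2,1,0] mem=[1,0,0,0]
After op 10 (/): stack=[2,0] mem=[1,0,0,0]
After op 11 (swap): stack=[0,2] mem=[1,0,0,0]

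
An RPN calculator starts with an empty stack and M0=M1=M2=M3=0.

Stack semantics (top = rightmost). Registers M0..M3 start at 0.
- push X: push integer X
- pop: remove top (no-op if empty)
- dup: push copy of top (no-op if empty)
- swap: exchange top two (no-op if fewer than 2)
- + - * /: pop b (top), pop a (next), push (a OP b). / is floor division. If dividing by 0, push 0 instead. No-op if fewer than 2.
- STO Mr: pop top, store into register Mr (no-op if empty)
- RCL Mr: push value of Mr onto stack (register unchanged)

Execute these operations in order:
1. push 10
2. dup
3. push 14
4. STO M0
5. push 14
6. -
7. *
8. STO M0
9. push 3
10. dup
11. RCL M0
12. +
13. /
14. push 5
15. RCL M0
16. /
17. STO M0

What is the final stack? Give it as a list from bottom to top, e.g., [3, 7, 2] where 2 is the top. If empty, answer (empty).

Answer: [-1]

Derivation:
After op 1 (push 10): stack=[10] mem=[0,0,0,0]
After op 2 (dup): stack=[10,10] mem=[0,0,0,0]
After op 3 (push 14): stack=[10,10,14] mem=[0,0,0,0]
After op 4 (STO M0): stack=[10,10] mem=[14,0,0,0]
After op 5 (push 14): stack=[10,10,14] mem=[14,0,0,0]
After op 6 (-): stack=[10,-4] mem=[14,0,0,0]
After op 7 (*): stack=[-40] mem=[14,0,0,0]
After op 8 (STO M0): stack=[empty] mem=[-40,0,0,0]
After op 9 (push 3): stack=[3] mem=[-40,0,0,0]
After op 10 (dup): stack=[3,3] mem=[-40,0,0,0]
After op 11 (RCL M0): stack=[3,3,-40] mem=[-40,0,0,0]
After op 12 (+): stack=[3,-37] mem=[-40,0,0,0]
After op 13 (/): stack=[-1] mem=[-40,0,0,0]
After op 14 (push 5): stack=[-1,5] mem=[-40,0,0,0]
After op 15 (RCL M0): stack=[-1,5,-40] mem=[-40,0,0,0]
After op 16 (/): stack=[-1,-1] mem=[-40,0,0,0]
After op 17 (STO M0): stack=[-1] mem=[-1,0,0,0]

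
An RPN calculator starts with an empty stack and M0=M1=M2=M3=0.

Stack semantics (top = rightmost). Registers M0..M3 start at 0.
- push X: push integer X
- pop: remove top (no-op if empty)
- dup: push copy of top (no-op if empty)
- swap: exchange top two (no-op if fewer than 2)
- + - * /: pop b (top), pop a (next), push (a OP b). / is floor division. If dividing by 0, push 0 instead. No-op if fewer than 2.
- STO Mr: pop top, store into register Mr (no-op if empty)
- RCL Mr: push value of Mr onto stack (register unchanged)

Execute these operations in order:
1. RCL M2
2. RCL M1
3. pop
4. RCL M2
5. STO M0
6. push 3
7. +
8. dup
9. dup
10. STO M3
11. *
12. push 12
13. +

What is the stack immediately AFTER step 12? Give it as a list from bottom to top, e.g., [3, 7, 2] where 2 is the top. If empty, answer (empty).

After op 1 (RCL M2): stack=[0] mem=[0,0,0,0]
After op 2 (RCL M1): stack=[0,0] mem=[0,0,0,0]
After op 3 (pop): stack=[0] mem=[0,0,0,0]
After op 4 (RCL M2): stack=[0,0] mem=[0,0,0,0]
After op 5 (STO M0): stack=[0] mem=[0,0,0,0]
After op 6 (push 3): stack=[0,3] mem=[0,0,0,0]
After op 7 (+): stack=[3] mem=[0,0,0,0]
After op 8 (dup): stack=[3,3] mem=[0,0,0,0]
After op 9 (dup): stack=[3,3,3] mem=[0,0,0,0]
After op 10 (STO M3): stack=[3,3] mem=[0,0,0,3]
After op 11 (*): stack=[9] mem=[0,0,0,3]
After op 12 (push 12): stack=[9,12] mem=[0,0,0,3]

[9, 12]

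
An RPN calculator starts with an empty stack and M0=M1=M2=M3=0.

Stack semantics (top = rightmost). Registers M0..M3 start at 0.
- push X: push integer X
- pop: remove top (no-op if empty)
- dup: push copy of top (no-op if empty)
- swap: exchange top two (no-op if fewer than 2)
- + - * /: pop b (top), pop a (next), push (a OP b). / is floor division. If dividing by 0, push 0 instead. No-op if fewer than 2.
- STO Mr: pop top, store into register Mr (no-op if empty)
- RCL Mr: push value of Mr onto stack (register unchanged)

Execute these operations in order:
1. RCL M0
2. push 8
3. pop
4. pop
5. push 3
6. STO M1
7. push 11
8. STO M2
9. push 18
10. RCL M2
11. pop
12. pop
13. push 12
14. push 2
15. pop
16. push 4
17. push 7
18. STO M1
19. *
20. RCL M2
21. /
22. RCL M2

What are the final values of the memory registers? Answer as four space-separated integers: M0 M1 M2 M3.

After op 1 (RCL M0): stack=[0] mem=[0,0,0,0]
After op 2 (push 8): stack=[0,8] mem=[0,0,0,0]
After op 3 (pop): stack=[0] mem=[0,0,0,0]
After op 4 (pop): stack=[empty] mem=[0,0,0,0]
After op 5 (push 3): stack=[3] mem=[0,0,0,0]
After op 6 (STO M1): stack=[empty] mem=[0,3,0,0]
After op 7 (push 11): stack=[11] mem=[0,3,0,0]
After op 8 (STO M2): stack=[empty] mem=[0,3,11,0]
After op 9 (push 18): stack=[18] mem=[0,3,11,0]
After op 10 (RCL M2): stack=[18,11] mem=[0,3,11,0]
After op 11 (pop): stack=[18] mem=[0,3,11,0]
After op 12 (pop): stack=[empty] mem=[0,3,11,0]
After op 13 (push 12): stack=[12] mem=[0,3,11,0]
After op 14 (push 2): stack=[12,2] mem=[0,3,11,0]
After op 15 (pop): stack=[12] mem=[0,3,11,0]
After op 16 (push 4): stack=[12,4] mem=[0,3,11,0]
After op 17 (push 7): stack=[12,4,7] mem=[0,3,11,0]
After op 18 (STO M1): stack=[12,4] mem=[0,7,11,0]
After op 19 (*): stack=[48] mem=[0,7,11,0]
After op 20 (RCL M2): stack=[48,11] mem=[0,7,11,0]
After op 21 (/): stack=[4] mem=[0,7,11,0]
After op 22 (RCL M2): stack=[4,11] mem=[0,7,11,0]

Answer: 0 7 11 0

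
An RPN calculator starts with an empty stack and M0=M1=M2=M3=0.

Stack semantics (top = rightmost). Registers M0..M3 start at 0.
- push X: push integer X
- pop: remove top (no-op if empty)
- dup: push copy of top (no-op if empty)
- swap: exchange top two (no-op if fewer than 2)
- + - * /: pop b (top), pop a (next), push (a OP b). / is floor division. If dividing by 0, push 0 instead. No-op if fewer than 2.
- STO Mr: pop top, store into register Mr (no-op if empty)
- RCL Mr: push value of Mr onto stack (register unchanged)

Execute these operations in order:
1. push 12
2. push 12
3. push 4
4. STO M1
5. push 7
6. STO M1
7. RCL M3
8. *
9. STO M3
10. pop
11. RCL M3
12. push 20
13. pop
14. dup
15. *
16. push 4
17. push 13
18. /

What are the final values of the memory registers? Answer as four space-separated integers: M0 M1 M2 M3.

Answer: 0 7 0 0

Derivation:
After op 1 (push 12): stack=[12] mem=[0,0,0,0]
After op 2 (push 12): stack=[12,12] mem=[0,0,0,0]
After op 3 (push 4): stack=[12,12,4] mem=[0,0,0,0]
After op 4 (STO M1): stack=[12,12] mem=[0,4,0,0]
After op 5 (push 7): stack=[12,12,7] mem=[0,4,0,0]
After op 6 (STO M1): stack=[12,12] mem=[0,7,0,0]
After op 7 (RCL M3): stack=[12,12,0] mem=[0,7,0,0]
After op 8 (*): stack=[12,0] mem=[0,7,0,0]
After op 9 (STO M3): stack=[12] mem=[0,7,0,0]
After op 10 (pop): stack=[empty] mem=[0,7,0,0]
After op 11 (RCL M3): stack=[0] mem=[0,7,0,0]
After op 12 (push 20): stack=[0,20] mem=[0,7,0,0]
After op 13 (pop): stack=[0] mem=[0,7,0,0]
After op 14 (dup): stack=[0,0] mem=[0,7,0,0]
After op 15 (*): stack=[0] mem=[0,7,0,0]
After op 16 (push 4): stack=[0,4] mem=[0,7,0,0]
After op 17 (push 13): stack=[0,4,13] mem=[0,7,0,0]
After op 18 (/): stack=[0,0] mem=[0,7,0,0]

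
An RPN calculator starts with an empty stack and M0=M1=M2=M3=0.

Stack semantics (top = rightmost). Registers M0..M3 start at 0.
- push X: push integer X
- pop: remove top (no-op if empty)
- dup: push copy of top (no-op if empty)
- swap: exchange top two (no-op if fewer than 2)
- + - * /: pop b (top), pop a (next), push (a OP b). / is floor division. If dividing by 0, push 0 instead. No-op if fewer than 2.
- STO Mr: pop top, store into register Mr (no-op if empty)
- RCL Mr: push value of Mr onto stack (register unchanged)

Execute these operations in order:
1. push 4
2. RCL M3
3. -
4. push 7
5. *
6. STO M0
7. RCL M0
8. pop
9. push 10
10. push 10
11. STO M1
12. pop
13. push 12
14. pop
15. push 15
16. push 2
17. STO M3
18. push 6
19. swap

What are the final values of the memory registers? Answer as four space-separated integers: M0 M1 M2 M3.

After op 1 (push 4): stack=[4] mem=[0,0,0,0]
After op 2 (RCL M3): stack=[4,0] mem=[0,0,0,0]
After op 3 (-): stack=[4] mem=[0,0,0,0]
After op 4 (push 7): stack=[4,7] mem=[0,0,0,0]
After op 5 (*): stack=[28] mem=[0,0,0,0]
After op 6 (STO M0): stack=[empty] mem=[28,0,0,0]
After op 7 (RCL M0): stack=[28] mem=[28,0,0,0]
After op 8 (pop): stack=[empty] mem=[28,0,0,0]
After op 9 (push 10): stack=[10] mem=[28,0,0,0]
After op 10 (push 10): stack=[10,10] mem=[28,0,0,0]
After op 11 (STO M1): stack=[10] mem=[28,10,0,0]
After op 12 (pop): stack=[empty] mem=[28,10,0,0]
After op 13 (push 12): stack=[12] mem=[28,10,0,0]
After op 14 (pop): stack=[empty] mem=[28,10,0,0]
After op 15 (push 15): stack=[15] mem=[28,10,0,0]
After op 16 (push 2): stack=[15,2] mem=[28,10,0,0]
After op 17 (STO M3): stack=[15] mem=[28,10,0,2]
After op 18 (push 6): stack=[15,6] mem=[28,10,0,2]
After op 19 (swap): stack=[6,15] mem=[28,10,0,2]

Answer: 28 10 0 2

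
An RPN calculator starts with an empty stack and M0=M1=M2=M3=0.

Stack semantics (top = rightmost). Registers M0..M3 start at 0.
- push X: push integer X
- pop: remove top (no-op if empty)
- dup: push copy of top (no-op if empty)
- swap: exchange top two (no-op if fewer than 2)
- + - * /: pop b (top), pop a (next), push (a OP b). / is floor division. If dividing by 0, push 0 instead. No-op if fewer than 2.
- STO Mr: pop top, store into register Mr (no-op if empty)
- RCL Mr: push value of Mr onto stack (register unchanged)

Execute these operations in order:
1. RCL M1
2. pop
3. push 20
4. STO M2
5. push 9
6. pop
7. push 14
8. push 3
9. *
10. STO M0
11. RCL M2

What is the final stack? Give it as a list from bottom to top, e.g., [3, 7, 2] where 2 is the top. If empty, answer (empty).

After op 1 (RCL M1): stack=[0] mem=[0,0,0,0]
After op 2 (pop): stack=[empty] mem=[0,0,0,0]
After op 3 (push 20): stack=[20] mem=[0,0,0,0]
After op 4 (STO M2): stack=[empty] mem=[0,0,20,0]
After op 5 (push 9): stack=[9] mem=[0,0,20,0]
After op 6 (pop): stack=[empty] mem=[0,0,20,0]
After op 7 (push 14): stack=[14] mem=[0,0,20,0]
After op 8 (push 3): stack=[14,3] mem=[0,0,20,0]
After op 9 (*): stack=[42] mem=[0,0,20,0]
After op 10 (STO M0): stack=[empty] mem=[42,0,20,0]
After op 11 (RCL M2): stack=[20] mem=[42,0,20,0]

Answer: [20]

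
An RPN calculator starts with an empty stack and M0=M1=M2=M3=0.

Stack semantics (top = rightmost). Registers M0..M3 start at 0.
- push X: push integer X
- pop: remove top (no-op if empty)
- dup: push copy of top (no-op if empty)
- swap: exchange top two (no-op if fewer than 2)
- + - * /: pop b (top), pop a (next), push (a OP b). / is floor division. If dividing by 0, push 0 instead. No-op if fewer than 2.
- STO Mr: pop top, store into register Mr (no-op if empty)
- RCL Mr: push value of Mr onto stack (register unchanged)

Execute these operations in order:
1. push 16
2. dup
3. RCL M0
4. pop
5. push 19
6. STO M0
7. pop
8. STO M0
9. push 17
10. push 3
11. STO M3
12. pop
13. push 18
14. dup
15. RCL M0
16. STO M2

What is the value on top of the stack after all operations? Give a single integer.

After op 1 (push 16): stack=[16] mem=[0,0,0,0]
After op 2 (dup): stack=[16,16] mem=[0,0,0,0]
After op 3 (RCL M0): stack=[16,16,0] mem=[0,0,0,0]
After op 4 (pop): stack=[16,16] mem=[0,0,0,0]
After op 5 (push 19): stack=[16,16,19] mem=[0,0,0,0]
After op 6 (STO M0): stack=[16,16] mem=[19,0,0,0]
After op 7 (pop): stack=[16] mem=[19,0,0,0]
After op 8 (STO M0): stack=[empty] mem=[16,0,0,0]
After op 9 (push 17): stack=[17] mem=[16,0,0,0]
After op 10 (push 3): stack=[17,3] mem=[16,0,0,0]
After op 11 (STO M3): stack=[17] mem=[16,0,0,3]
After op 12 (pop): stack=[empty] mem=[16,0,0,3]
After op 13 (push 18): stack=[18] mem=[16,0,0,3]
After op 14 (dup): stack=[18,18] mem=[16,0,0,3]
After op 15 (RCL M0): stack=[18,18,16] mem=[16,0,0,3]
After op 16 (STO M2): stack=[18,18] mem=[16,0,16,3]

Answer: 18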